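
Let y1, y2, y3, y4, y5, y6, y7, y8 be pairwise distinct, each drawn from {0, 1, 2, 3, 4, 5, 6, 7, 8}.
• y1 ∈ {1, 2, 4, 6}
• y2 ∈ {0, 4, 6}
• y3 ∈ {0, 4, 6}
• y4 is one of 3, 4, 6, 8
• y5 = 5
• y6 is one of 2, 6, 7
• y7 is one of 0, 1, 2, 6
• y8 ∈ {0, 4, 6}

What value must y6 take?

7

y5's domain is down to {5}, so y5 = 5.
The 3 variables y2, y3, y8 are confined to {0, 4, 6}, which locks those values in; drop them from y1, y4, y6, y7.
y1 and y7 share exactly the 2 values {1, 2}; by pigeonhole those values go to them, so strike 1, 2 from y6.
So y6 = 7.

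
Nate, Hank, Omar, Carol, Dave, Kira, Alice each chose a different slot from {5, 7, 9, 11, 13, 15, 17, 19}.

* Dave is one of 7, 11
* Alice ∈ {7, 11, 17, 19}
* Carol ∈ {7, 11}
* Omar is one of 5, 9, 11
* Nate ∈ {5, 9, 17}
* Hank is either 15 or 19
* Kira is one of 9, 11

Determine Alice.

Among the 7 variables, 15 fits only Hank (and all 7 values in {5, 7, 9, 11, 15, 17, 19} must be used), so Hank = 15.
The 6 still-open variables draw from only 6 values {5, 7, 9, 11, 17, 19}, so each is used; only Alice can be 19, hence Alice = 19.

19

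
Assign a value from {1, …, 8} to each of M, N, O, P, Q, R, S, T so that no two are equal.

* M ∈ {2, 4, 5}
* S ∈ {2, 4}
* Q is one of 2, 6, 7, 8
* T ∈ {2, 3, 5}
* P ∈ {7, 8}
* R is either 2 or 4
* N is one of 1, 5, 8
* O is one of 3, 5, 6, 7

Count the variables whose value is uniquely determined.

The 8 variables draw from only 8 values {1, 2, 3, 4, 5, 6, 7, 8}, so each is used; only N can be 1, hence N = 1.
R and S share exactly the 2 values {2, 4}; by pigeonhole those values go to them, so strike 2, 4 from M, Q, T.
M has just one choice, so M = 5. Remove 5 from O, T.
T must be 3 (only option left). Eliminate 3 elsewhere: O.
Determined: M=5, N=1, T=3. The other variables each still have more than one consistent value. That makes 3.

3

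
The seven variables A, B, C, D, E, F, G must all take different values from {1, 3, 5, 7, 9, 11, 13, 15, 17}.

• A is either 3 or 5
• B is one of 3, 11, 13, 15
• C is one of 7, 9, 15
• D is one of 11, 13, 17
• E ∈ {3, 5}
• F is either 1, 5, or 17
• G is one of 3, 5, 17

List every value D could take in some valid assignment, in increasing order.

11, 13

A and E share exactly the 2 values {3, 5}; by pigeonhole those values go to them, so strike 3, 5 from B, F, G.
G must be 17 (only option left). Remove 17 from D, F.
F must be 1 (only option left).
No further eliminations apply; D can still be any of 11, 13.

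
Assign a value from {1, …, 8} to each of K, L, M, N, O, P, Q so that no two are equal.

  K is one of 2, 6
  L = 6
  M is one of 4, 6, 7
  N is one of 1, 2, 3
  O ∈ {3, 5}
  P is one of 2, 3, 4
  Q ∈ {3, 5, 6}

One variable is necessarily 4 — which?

P

L has just one choice, so L = 6. Remove 6 from K, M, Q.
K must be 2 (only option left). Eliminate 2 elsewhere: N, P.
The 5 still-open variables together cover exactly {1, 3, 4, 5, 7} — 5 values for 5 variables — and 1 appears only in N's list, so N = 1.
The 4 still-open variables together cover exactly {3, 4, 5, 7} — 4 values for 4 variables — and 7 appears only in M's list, so M = 7.
Among the 3 still-open variables, 4 fits only P (and all 3 values in {3, 4, 5} must be used), so P = 4.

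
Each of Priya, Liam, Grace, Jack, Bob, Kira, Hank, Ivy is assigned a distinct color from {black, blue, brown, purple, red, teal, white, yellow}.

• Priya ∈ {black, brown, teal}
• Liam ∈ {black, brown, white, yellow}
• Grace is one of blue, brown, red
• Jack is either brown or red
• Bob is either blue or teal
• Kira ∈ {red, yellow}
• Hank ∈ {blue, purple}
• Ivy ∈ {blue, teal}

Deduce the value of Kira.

yellow

The 8 variables draw from only 8 values {black, blue, brown, purple, red, teal, white, yellow}, so each is used; only Hank can be purple, hence Hank = purple.
Among the 7 still-open variables, white fits only Liam (and all 7 values in {black, blue, brown, red, teal, white, yellow} must be used), so Liam = white.
Among the 6 still-open variables, black fits only Priya (and all 6 values in {black, blue, brown, red, teal, yellow} must be used), so Priya = black.
The 5 still-open variables draw from only 5 values {blue, brown, red, teal, yellow}, so each is used; only Kira can be yellow, hence Kira = yellow.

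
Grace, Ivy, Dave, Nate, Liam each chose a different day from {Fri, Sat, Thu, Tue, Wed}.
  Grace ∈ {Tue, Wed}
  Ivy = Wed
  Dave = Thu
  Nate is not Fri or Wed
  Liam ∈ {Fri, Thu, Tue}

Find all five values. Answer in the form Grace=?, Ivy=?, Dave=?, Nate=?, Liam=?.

Ivy's domain is down to {Wed}, so Ivy = Wed. So Grace can't be Wed.
That leaves Dave = Thu. Remove Thu from Nate, Liam.
Grace has just one choice, so Grace = Tue. So Nate, Liam can't be Tue.
Nate's domain is down to {Sat}, so Nate = Sat.
Liam must be Fri (only option left).

Grace=Tue, Ivy=Wed, Dave=Thu, Nate=Sat, Liam=Fri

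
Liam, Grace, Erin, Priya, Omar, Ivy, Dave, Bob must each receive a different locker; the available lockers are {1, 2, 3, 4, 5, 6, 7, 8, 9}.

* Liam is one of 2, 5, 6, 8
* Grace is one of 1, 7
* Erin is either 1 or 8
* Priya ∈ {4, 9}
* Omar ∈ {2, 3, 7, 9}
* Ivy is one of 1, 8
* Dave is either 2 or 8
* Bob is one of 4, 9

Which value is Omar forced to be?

3

Erin and Ivy share exactly the 2 values {1, 8}; by pigeonhole those values go to them, so strike 1, 8 from Liam, Grace, Dave.
Grace's domain is down to {7}, so Grace = 7. Eliminate 7 elsewhere: Omar.
That leaves Dave = 2. So Liam, Omar can't be 2.
The 2 variables Priya and Bob are confined to {4, 9}, which locks those values in; drop them from Omar.
So Omar = 3.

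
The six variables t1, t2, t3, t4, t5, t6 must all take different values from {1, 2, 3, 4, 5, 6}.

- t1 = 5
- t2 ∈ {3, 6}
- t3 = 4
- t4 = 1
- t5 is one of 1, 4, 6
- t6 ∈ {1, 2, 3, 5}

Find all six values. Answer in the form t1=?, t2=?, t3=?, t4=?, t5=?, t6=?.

t1=5, t2=3, t3=4, t4=1, t5=6, t6=2

t1's domain is down to {5}, so t1 = 5. Eliminate 5 elsewhere: t6.
t3 must be 4 (only option left). Strike 4 from t5.
t4's domain is down to {1}, so t4 = 1. Eliminate 1 elsewhere: t5, t6.
t5 has just one choice, so t5 = 6. Remove 6 from t2.
t2's domain is down to {3}, so t2 = 3. Remove 3 from t6.
t6's domain is down to {2}, so t6 = 2.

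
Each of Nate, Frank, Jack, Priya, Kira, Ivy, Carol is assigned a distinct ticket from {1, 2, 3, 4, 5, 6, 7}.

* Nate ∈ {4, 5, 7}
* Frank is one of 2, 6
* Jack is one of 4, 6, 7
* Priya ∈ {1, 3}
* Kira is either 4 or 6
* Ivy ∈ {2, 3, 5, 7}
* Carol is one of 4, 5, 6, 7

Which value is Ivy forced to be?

The 7 variables draw from only 7 values {1, 2, 3, 4, 5, 6, 7}, so each is used; only Priya can be 1, hence Priya = 1.
The 6 still-open variables draw from only 6 values {2, 3, 4, 5, 6, 7}, so each is used; only Ivy can be 3, hence Ivy = 3.

3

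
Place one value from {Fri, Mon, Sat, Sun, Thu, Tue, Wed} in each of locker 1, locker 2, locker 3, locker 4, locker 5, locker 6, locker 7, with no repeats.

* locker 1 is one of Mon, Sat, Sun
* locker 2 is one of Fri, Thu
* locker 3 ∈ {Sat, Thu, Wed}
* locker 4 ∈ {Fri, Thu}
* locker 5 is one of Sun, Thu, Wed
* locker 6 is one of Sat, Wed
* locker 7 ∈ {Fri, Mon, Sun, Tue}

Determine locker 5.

The 7 variables together cover exactly {Fri, Mon, Sat, Sun, Thu, Tue, Wed} — 7 values for 7 variables — and Tue appears only in locker 7's list, so locker 7 = Tue.
The 6 still-open variables together cover exactly {Fri, Mon, Sat, Sun, Thu, Wed} — 6 values for 6 variables — and Mon appears only in locker 1's list, so locker 1 = Mon.
The 5 still-open variables draw from only 5 values {Fri, Sat, Sun, Thu, Wed}, so each is used; only locker 5 can be Sun, hence locker 5 = Sun.

Sun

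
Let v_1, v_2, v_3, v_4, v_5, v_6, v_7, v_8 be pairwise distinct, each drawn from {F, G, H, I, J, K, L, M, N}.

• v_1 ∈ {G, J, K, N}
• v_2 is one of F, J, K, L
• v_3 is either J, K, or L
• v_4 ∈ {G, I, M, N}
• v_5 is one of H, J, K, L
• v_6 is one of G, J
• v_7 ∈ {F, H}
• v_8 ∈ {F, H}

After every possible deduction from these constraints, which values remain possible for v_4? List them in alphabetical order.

I, M

v_7 and v_8 share exactly the 2 values {F, H}; by pigeonhole those values go to them, so strike F, H from v_2, v_5.
v_2, v_3, v_5 share exactly the 3 values {J, K, L}; by pigeonhole those values go to them, so strike J, K, L from v_1, v_6.
v_6's domain is down to {G}, so v_6 = G. So v_1, v_4 can't be G.
v_1 has just one choice, so v_1 = N. Eliminate N elsewhere: v_4.
No further eliminations apply; v_4 can still be any of I, M.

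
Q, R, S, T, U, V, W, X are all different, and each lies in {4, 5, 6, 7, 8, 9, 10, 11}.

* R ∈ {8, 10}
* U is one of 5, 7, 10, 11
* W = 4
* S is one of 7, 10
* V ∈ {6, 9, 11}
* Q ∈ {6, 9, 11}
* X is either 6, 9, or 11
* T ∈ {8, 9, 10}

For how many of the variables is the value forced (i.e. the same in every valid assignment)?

W has just one choice, so W = 4.
Among the 7 still-open variables, 5 fits only U (and all 7 values in {5, 6, 7, 8, 9, 10, 11} must be used), so U = 5.
Among the 6 still-open variables, 7 fits only S (and all 6 values in {6, 7, 8, 9, 10, 11} must be used), so S = 7.
Q, V, X between them cover only {6, 9, 11} — a naked triple. Remove those values from T.
Determined: S=7, U=5, W=4. The other variables each still have more than one consistent value. That makes 3.

3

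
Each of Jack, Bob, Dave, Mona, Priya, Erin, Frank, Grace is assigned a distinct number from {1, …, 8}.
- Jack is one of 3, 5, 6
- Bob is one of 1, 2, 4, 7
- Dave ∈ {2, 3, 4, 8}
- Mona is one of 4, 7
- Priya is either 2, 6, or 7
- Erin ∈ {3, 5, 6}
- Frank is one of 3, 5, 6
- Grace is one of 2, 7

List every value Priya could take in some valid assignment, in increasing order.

The 8 variables draw from only 8 values {1, 2, 3, 4, 5, 6, 7, 8}, so each is used; only Bob can be 1, hence Bob = 1.
The 7 still-open variables draw from only 7 values {2, 3, 4, 5, 6, 7, 8}, so each is used; only Dave can be 8, hence Dave = 8.
Among the 6 still-open variables, 4 fits only Mona (and all 6 values in {2, 3, 4, 5, 6, 7} must be used), so Mona = 4.
Jack, Erin, Frank share exactly the 3 values {3, 5, 6}; by pigeonhole those values go to them, so strike 3, 5, 6 from Priya.
No further eliminations apply; Priya can still be any of 2, 7.

2, 7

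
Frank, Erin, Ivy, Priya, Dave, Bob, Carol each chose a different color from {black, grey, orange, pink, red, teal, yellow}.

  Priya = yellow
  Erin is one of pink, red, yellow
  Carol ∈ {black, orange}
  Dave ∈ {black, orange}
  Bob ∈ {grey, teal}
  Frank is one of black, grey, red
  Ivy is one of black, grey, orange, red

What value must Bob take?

teal

Priya's domain is down to {yellow}, so Priya = yellow. Eliminate yellow elsewhere: Erin.
Among the 6 still-open variables, pink fits only Erin (and all 6 values in {black, grey, orange, pink, red, teal} must be used), so Erin = pink.
Among the 5 still-open variables, teal fits only Bob (and all 5 values in {black, grey, orange, red, teal} must be used), so Bob = teal.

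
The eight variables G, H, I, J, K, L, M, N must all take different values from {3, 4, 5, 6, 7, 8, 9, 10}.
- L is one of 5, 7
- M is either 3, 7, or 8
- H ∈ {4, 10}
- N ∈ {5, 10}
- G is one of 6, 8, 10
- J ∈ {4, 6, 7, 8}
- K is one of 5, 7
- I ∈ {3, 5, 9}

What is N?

10

The 8 variables draw from only 8 values {3, 4, 5, 6, 7, 8, 9, 10}, so each is used; only I can be 9, hence I = 9.
Among the 7 still-open variables, 3 fits only M (and all 7 values in {3, 4, 5, 6, 7, 8, 10} must be used), so M = 3.
K and L share exactly the 2 values {5, 7}; by pigeonhole those values go to them, so strike 5, 7 from J, N.
So N = 10.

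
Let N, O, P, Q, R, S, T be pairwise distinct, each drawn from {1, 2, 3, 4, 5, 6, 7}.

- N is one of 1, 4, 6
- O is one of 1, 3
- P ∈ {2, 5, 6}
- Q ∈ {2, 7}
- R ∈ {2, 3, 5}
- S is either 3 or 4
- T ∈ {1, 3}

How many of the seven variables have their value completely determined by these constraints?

3

The 7 variables draw from only 7 values {1, 2, 3, 4, 5, 6, 7}, so each is used; only Q can be 7, hence Q = 7.
The 2 variables O and T are confined to {1, 3}, which locks those values in; drop them from N, R, S.
S's domain is down to {4}, so S = 4. So N can't be 4.
N has just one choice, so N = 6. So P can't be 6.
Determined: N=6, Q=7, S=4. The other variables each still have more than one consistent value. That makes 3.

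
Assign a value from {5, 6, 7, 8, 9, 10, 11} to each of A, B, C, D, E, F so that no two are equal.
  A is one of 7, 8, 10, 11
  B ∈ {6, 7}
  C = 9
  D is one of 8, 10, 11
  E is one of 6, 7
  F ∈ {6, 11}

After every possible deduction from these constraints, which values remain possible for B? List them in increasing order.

C has just one choice, so C = 9.
B and E between them cover only {6, 7} — a naked pair. Remove those values from A, F.
F has just one choice, so F = 11. Eliminate 11 elsewhere: A, D.
No further eliminations apply; B can still be any of 6, 7.

6, 7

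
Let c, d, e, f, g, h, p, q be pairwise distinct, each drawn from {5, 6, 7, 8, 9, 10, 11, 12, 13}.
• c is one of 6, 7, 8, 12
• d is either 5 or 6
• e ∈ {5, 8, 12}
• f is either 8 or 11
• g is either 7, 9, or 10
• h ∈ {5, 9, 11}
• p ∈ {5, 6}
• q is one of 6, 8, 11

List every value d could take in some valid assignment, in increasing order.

5, 6

The 8 variables draw from only 8 values {5, 6, 7, 8, 9, 10, 11, 12}, so each is used; only g can be 10, hence g = 10.
The 7 still-open variables together cover exactly {5, 6, 7, 8, 9, 11, 12} — 7 values for 7 variables — and 7 appears only in c's list, so c = 7.
Among the 6 still-open variables, 9 fits only h (and all 6 values in {5, 6, 8, 9, 11, 12} must be used), so h = 9.
Among the 5 still-open variables, 12 fits only e (and all 5 values in {5, 6, 8, 11, 12} must be used), so e = 12.
The 2 variables d and p are confined to {5, 6}, which locks those values in; drop them from q.
No further eliminations apply; d can still be any of 5, 6.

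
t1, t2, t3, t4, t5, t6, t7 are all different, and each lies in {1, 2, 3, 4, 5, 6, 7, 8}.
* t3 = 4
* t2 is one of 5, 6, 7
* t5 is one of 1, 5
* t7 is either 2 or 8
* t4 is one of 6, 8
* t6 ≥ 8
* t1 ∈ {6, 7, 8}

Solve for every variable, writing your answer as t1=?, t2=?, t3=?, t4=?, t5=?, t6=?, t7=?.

t3's domain is down to {4}, so t3 = 4.
That leaves t6 = 8. Strike 8 from t1, t4, t7.
t7 must be 2 (only option left).
t4 has just one choice, so t4 = 6. Remove 6 from t1, t2.
t1 must be 7 (only option left). So t2 can't be 7.
t2 has just one choice, so t2 = 5. So t5 can't be 5.
That leaves t5 = 1.

t1=7, t2=5, t3=4, t4=6, t5=1, t6=8, t7=2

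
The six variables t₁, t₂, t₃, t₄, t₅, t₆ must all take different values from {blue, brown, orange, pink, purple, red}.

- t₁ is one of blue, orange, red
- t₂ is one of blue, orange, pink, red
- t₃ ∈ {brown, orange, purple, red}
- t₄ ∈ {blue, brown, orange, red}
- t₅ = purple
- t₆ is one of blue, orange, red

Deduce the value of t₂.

t₅'s domain is down to {purple}, so t₅ = purple. Eliminate purple elsewhere: t₃.
The 5 still-open variables together cover exactly {blue, brown, orange, pink, red} — 5 values for 5 variables — and pink appears only in t₂'s list, so t₂ = pink.

pink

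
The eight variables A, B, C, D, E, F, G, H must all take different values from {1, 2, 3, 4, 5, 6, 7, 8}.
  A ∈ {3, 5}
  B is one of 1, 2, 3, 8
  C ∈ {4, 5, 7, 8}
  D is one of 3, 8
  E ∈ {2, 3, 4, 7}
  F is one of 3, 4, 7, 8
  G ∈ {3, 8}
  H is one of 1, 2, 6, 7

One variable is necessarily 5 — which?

A

The 8 variables together cover exactly {1, 2, 3, 4, 5, 6, 7, 8} — 8 values for 8 variables — and 6 appears only in H's list, so H = 6.
The 7 still-open variables draw from only 7 values {1, 2, 3, 4, 5, 7, 8}, so each is used; only B can be 1, hence B = 1.
The 6 still-open variables together cover exactly {2, 3, 4, 5, 7, 8} — 6 values for 6 variables — and 2 appears only in E's list, so E = 2.
D and G between them cover only {3, 8} — a naked pair. Remove those values from A, C, F.
So 5 goes to A.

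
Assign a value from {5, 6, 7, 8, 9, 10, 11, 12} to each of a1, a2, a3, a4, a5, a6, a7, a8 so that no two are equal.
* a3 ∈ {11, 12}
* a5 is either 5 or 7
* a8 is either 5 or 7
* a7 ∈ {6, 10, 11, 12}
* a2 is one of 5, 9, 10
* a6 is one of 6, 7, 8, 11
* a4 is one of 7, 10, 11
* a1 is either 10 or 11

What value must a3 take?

The 8 variables together cover exactly {5, 6, 7, 8, 9, 10, 11, 12} — 8 values for 8 variables — and 8 appears only in a6's list, so a6 = 8.
The 7 still-open variables together cover exactly {5, 6, 7, 9, 10, 11, 12} — 7 values for 7 variables — and 6 appears only in a7's list, so a7 = 6.
Among the 6 still-open variables, 9 fits only a2 (and all 6 values in {5, 7, 9, 10, 11, 12} must be used), so a2 = 9.
The 5 still-open variables draw from only 5 values {5, 7, 10, 11, 12}, so each is used; only a3 can be 12, hence a3 = 12.

12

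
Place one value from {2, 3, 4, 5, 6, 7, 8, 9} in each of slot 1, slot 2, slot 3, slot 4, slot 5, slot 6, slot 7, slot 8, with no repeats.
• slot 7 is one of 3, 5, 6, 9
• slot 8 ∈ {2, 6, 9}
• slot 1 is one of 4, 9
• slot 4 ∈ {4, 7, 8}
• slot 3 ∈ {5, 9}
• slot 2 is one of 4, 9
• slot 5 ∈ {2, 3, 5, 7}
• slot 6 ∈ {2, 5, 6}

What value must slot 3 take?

The 8 variables draw from only 8 values {2, 3, 4, 5, 6, 7, 8, 9}, so each is used; only slot 4 can be 8, hence slot 4 = 8.
The 7 still-open variables draw from only 7 values {2, 3, 4, 5, 6, 7, 9}, so each is used; only slot 5 can be 7, hence slot 5 = 7.
The 6 still-open variables draw from only 6 values {2, 3, 4, 5, 6, 9}, so each is used; only slot 7 can be 3, hence slot 7 = 3.
slot 1 and slot 2 between them cover only {4, 9} — a naked pair. Remove those values from slot 3, slot 8.
So slot 3 = 5.

5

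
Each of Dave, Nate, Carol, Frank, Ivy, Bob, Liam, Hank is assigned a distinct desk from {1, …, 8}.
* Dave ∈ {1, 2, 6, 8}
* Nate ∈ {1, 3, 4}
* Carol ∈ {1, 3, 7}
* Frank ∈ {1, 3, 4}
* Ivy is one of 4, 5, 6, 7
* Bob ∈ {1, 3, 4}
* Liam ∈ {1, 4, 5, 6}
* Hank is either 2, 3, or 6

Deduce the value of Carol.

7

The 8 variables draw from only 8 values {1, 2, 3, 4, 5, 6, 7, 8}, so each is used; only Dave can be 8, hence Dave = 8.
Among the 7 still-open variables, 2 fits only Hank (and all 7 values in {1, 2, 3, 4, 5, 6, 7} must be used), so Hank = 2.
Nate, Frank, Bob between them cover only {1, 3, 4} — a naked triple. Remove those values from Carol, Ivy, Liam.
So Carol = 7.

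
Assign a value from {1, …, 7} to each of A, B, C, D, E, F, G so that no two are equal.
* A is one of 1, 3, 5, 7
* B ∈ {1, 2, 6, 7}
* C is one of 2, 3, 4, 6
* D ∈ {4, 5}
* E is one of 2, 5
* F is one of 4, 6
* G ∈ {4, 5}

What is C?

D and G between them cover only {4, 5} — a naked pair. Remove those values from A, C, E, F.
E's domain is down to {2}, so E = 2. Strike 2 from B, C.
F's domain is down to {6}, so F = 6. Strike 6 from B, C.
So C = 3.

3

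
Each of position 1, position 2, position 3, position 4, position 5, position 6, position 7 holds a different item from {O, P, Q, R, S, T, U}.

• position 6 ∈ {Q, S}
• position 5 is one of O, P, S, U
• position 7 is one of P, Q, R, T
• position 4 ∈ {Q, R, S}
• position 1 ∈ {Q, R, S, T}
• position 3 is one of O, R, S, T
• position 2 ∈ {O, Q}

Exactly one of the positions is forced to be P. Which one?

position 7

The 7 variables together cover exactly {O, P, Q, R, S, T, U} — 7 values for 7 variables — and U appears only in position 5's list, so position 5 = U.
The 6 still-open variables draw from only 6 values {O, P, Q, R, S, T}, so each is used; only position 7 can be P, hence position 7 = P.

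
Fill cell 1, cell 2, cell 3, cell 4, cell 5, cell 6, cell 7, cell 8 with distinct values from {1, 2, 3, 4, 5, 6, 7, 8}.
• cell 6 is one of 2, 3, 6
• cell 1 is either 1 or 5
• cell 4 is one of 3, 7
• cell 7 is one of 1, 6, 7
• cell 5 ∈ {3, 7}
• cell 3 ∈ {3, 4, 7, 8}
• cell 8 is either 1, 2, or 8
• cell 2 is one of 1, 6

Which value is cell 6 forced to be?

2

The 8 variables together cover exactly {1, 2, 3, 4, 5, 6, 7, 8} — 8 values for 8 variables — and 4 appears only in cell 3's list, so cell 3 = 4.
Among the 7 still-open variables, 5 fits only cell 1 (and all 7 values in {1, 2, 3, 5, 6, 7, 8} must be used), so cell 1 = 5.
The 6 still-open variables together cover exactly {1, 2, 3, 6, 7, 8} — 6 values for 6 variables — and 8 appears only in cell 8's list, so cell 8 = 8.
Among the 5 still-open variables, 2 fits only cell 6 (and all 5 values in {1, 2, 3, 6, 7} must be used), so cell 6 = 2.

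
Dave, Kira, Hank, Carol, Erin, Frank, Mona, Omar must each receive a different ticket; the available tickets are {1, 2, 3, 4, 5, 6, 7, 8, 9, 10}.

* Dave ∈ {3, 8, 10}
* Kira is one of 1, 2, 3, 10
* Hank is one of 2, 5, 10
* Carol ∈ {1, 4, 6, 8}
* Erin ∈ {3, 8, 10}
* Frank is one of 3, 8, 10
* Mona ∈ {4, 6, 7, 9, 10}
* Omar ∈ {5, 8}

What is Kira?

Dave, Erin, Frank between them cover only {3, 8, 10} — a naked triple. Remove those values from Kira, Hank, Carol, Mona, Omar.
Omar's domain is down to {5}, so Omar = 5. Strike 5 from Hank.
Hank's domain is down to {2}, so Hank = 2. Strike 2 from Kira.
So Kira = 1.

1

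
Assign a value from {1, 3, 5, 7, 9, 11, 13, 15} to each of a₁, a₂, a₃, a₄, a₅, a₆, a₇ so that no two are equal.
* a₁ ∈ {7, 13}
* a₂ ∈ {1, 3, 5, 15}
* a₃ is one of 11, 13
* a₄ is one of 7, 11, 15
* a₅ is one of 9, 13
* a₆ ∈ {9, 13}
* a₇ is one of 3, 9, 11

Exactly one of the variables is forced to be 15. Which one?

a₄

a₅ and a₆ share exactly the 2 values {9, 13}; by pigeonhole those values go to them, so strike 9, 13 from a₁, a₃, a₇.
That leaves a₁ = 7. Eliminate 7 elsewhere: a₄.
a₃'s domain is down to {11}, so a₃ = 11. So a₄, a₇ can't be 11.
So 15 goes to a₄.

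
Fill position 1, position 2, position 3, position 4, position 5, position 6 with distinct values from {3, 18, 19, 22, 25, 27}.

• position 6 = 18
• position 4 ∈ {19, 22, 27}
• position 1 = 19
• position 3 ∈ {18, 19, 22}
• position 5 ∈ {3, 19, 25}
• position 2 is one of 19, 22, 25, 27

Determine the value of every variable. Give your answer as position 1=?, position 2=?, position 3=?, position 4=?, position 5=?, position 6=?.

position 1=19, position 2=25, position 3=22, position 4=27, position 5=3, position 6=18

position 1 must be 19 (only option left). Eliminate 19 elsewhere: position 2, position 3, position 4, position 5.
position 6 must be 18 (only option left). Eliminate 18 elsewhere: position 3.
position 3 has just one choice, so position 3 = 22. Strike 22 from position 2, position 4.
position 4 must be 27 (only option left). Strike 27 from position 2.
That leaves position 2 = 25. Remove 25 from position 5.
That leaves position 5 = 3.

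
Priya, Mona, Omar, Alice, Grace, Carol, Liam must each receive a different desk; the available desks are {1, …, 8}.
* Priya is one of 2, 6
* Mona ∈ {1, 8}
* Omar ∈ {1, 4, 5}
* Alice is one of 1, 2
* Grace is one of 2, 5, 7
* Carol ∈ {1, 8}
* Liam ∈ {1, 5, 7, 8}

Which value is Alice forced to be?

The 7 variables draw from only 7 values {1, 2, 4, 5, 6, 7, 8}, so each is used; only Omar can be 4, hence Omar = 4.
The 6 still-open variables together cover exactly {1, 2, 5, 6, 7, 8} — 6 values for 6 variables — and 6 appears only in Priya's list, so Priya = 6.
The 2 variables Mona and Carol are confined to {1, 8}, which locks those values in; drop them from Alice, Liam.
So Alice = 2.

2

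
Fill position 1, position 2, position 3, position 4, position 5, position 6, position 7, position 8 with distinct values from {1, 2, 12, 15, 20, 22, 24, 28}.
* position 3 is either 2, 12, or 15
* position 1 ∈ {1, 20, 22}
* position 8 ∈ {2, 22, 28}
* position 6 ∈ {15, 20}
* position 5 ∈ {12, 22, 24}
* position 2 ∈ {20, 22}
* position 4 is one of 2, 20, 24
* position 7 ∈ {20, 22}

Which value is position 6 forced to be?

Among the 8 variables, 1 fits only position 1 (and all 8 values in {1, 2, 12, 15, 20, 22, 24, 28} must be used), so position 1 = 1.
Among the 7 still-open variables, 28 fits only position 8 (and all 7 values in {2, 12, 15, 20, 22, 24, 28} must be used), so position 8 = 28.
position 2 and position 7 share exactly the 2 values {20, 22}; by pigeonhole those values go to them, so strike 20, 22 from position 4, position 5, position 6.
So position 6 = 15.

15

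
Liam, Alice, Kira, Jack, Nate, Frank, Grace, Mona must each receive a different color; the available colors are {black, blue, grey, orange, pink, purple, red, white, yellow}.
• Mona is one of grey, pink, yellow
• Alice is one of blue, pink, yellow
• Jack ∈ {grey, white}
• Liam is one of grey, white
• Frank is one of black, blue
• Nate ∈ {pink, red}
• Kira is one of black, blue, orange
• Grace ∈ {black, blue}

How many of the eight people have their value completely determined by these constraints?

2

The 8 variables draw from only 8 values {black, blue, grey, orange, pink, red, white, yellow}, so each is used; only Kira can be orange, hence Kira = orange.
Among the 7 still-open variables, red fits only Nate (and all 7 values in {black, blue, grey, pink, red, white, yellow} must be used), so Nate = red.
Liam and Jack between them cover only {grey, white} — a naked pair. Remove those values from Mona.
The 2 variables Frank and Grace are confined to {black, blue}, which locks those values in; drop them from Alice.
Determined: Kira=orange, Nate=red. The other people each still have more than one consistent value. That makes 2.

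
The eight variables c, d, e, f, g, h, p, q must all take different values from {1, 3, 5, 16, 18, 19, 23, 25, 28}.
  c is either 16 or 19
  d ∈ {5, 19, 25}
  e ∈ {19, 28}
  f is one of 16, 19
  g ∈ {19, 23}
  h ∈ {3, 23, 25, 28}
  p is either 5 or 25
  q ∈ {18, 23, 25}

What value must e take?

28

Among the 8 variables, 3 fits only h (and all 8 values in {3, 5, 16, 18, 19, 23, 25, 28} must be used), so h = 3.
The 7 still-open variables together cover exactly {5, 16, 18, 19, 23, 25, 28} — 7 values for 7 variables — and 18 appears only in q's list, so q = 18.
Among the 6 still-open variables, 23 fits only g (and all 6 values in {5, 16, 19, 23, 25, 28} must be used), so g = 23.
The 5 still-open variables draw from only 5 values {5, 16, 19, 25, 28}, so each is used; only e can be 28, hence e = 28.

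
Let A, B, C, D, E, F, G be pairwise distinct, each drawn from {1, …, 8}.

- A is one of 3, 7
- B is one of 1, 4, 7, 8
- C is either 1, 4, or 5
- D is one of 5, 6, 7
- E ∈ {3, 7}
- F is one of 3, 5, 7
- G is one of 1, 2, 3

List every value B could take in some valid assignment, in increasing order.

A and E between them cover only {3, 7} — a naked pair. Remove those values from B, D, F, G.
F's domain is down to {5}, so F = 5. Eliminate 5 elsewhere: C, D.
D has just one choice, so D = 6.
No further eliminations apply; B can still be any of 1, 4, 8.

1, 4, 8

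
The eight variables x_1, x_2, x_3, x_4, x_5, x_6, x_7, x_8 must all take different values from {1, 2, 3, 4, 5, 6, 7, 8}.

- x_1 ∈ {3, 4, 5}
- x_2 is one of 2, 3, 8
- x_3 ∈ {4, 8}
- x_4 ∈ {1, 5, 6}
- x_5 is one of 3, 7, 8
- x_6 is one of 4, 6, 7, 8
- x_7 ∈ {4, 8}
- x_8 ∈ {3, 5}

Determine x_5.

Among the 8 variables, 1 fits only x_4 (and all 8 values in {1, 2, 3, 4, 5, 6, 7, 8} must be used), so x_4 = 1.
The 7 still-open variables draw from only 7 values {2, 3, 4, 5, 6, 7, 8}, so each is used; only x_2 can be 2, hence x_2 = 2.
The 6 still-open variables together cover exactly {3, 4, 5, 6, 7, 8} — 6 values for 6 variables — and 6 appears only in x_6's list, so x_6 = 6.
The 5 still-open variables draw from only 5 values {3, 4, 5, 7, 8}, so each is used; only x_5 can be 7, hence x_5 = 7.

7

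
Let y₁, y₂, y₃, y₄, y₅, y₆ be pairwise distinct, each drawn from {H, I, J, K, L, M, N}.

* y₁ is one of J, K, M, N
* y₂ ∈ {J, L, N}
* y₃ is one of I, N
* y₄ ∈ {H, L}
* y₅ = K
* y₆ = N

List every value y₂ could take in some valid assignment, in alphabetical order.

y₅ has just one choice, so y₅ = K. Remove K from y₁.
y₆ has just one choice, so y₆ = N. Strike N from y₁, y₂, y₃.
y₃ has just one choice, so y₃ = I.
No further eliminations apply; y₂ can still be any of J, L.

J, L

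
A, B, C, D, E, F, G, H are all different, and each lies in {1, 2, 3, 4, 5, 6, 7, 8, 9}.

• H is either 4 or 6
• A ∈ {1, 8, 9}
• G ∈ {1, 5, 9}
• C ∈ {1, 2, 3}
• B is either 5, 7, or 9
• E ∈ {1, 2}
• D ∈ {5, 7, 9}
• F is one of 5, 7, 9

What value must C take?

B, D, F between them cover only {5, 7, 9} — a naked triple. Remove those values from A, G.
G's domain is down to {1}, so G = 1. Remove 1 from A, C, E.
A's domain is down to {8}, so A = 8.
E has just one choice, so E = 2. Strike 2 from C.
So C = 3.

3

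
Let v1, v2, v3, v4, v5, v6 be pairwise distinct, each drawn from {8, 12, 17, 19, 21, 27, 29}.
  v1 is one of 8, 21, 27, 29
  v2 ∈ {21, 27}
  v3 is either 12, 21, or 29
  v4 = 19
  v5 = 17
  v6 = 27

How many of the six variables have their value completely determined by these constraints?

v4 must be 19 (only option left).
v5 must be 17 (only option left).
That leaves v6 = 27. Remove 27 from v1, v2.
v2 must be 21 (only option left). Eliminate 21 elsewhere: v1, v3.
Determined: v2=21, v4=19, v5=17, v6=27. The other variables each still have more than one consistent value. That makes 4.

4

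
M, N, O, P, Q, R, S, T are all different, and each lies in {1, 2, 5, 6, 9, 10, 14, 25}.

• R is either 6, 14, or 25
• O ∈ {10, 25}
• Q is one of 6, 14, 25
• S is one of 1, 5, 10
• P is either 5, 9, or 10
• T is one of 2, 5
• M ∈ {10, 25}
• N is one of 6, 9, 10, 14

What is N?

9

The 8 variables together cover exactly {1, 2, 5, 6, 9, 10, 14, 25} — 8 values for 8 variables — and 1 appears only in S's list, so S = 1.
The 7 still-open variables draw from only 7 values {2, 5, 6, 9, 10, 14, 25}, so each is used; only T can be 2, hence T = 2.
Among the 6 still-open variables, 5 fits only P (and all 6 values in {5, 6, 9, 10, 14, 25} must be used), so P = 5.
The 5 still-open variables draw from only 5 values {6, 9, 10, 14, 25}, so each is used; only N can be 9, hence N = 9.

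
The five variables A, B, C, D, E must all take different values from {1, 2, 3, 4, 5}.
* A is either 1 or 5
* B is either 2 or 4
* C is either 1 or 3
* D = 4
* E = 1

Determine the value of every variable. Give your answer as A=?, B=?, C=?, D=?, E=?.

D has just one choice, so D = 4. Strike 4 from B.
E's domain is down to {1}, so E = 1. Strike 1 from A, C.
That leaves A = 5.
B has just one choice, so B = 2.
C has just one choice, so C = 3.

A=5, B=2, C=3, D=4, E=1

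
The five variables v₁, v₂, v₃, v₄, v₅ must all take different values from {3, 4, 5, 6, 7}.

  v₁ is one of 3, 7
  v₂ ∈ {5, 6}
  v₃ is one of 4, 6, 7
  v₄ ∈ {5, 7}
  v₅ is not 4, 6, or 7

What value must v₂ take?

6

The 5 variables draw from only 5 values {3, 4, 5, 6, 7}, so each is used; only v₃ can be 4, hence v₃ = 4.
The 4 still-open variables together cover exactly {3, 5, 6, 7} — 4 values for 4 variables — and 6 appears only in v₂'s list, so v₂ = 6.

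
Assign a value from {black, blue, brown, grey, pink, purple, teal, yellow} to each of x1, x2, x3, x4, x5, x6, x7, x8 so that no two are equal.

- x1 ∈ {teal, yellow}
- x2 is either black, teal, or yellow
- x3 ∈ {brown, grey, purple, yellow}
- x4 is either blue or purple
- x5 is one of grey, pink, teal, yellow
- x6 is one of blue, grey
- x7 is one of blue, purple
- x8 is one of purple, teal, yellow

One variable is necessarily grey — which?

x6

The 8 variables together cover exactly {black, blue, brown, grey, pink, purple, teal, yellow} — 8 values for 8 variables — and black appears only in x2's list, so x2 = black.
Among the 7 still-open variables, brown fits only x3 (and all 7 values in {blue, brown, grey, pink, purple, teal, yellow} must be used), so x3 = brown.
The 6 still-open variables draw from only 6 values {blue, grey, pink, purple, teal, yellow}, so each is used; only x5 can be pink, hence x5 = pink.
Among the 5 still-open variables, grey fits only x6 (and all 5 values in {blue, grey, purple, teal, yellow} must be used), so x6 = grey.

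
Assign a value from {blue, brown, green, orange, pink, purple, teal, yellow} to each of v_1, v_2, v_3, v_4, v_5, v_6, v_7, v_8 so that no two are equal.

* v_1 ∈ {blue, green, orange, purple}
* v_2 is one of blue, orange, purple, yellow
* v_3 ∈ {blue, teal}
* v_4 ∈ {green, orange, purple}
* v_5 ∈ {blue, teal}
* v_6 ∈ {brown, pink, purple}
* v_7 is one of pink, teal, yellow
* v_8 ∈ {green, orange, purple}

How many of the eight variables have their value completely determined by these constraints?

3

Among the 8 variables, brown fits only v_6 (and all 8 values in {blue, brown, green, orange, pink, purple, teal, yellow} must be used), so v_6 = brown.
The 7 still-open variables draw from only 7 values {blue, green, orange, pink, purple, teal, yellow}, so each is used; only v_7 can be pink, hence v_7 = pink.
The 6 still-open variables draw from only 6 values {blue, green, orange, purple, teal, yellow}, so each is used; only v_2 can be yellow, hence v_2 = yellow.
v_3 and v_5 between them cover only {blue, teal} — a naked pair. Remove those values from v_1.
Determined: v_2=yellow, v_6=brown, v_7=pink. The other variables each still have more than one consistent value. That makes 3.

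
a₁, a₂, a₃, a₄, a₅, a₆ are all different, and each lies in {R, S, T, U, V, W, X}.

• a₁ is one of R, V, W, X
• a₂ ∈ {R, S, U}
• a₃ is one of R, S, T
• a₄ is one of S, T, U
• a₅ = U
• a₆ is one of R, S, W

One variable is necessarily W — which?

a₆

a₅ must be U (only option left). Remove U from a₂, a₄.
The 3 variables a₂, a₃, a₄ are confined to {R, S, T}, which locks those values in; drop them from a₁, a₆.
So W goes to a₆.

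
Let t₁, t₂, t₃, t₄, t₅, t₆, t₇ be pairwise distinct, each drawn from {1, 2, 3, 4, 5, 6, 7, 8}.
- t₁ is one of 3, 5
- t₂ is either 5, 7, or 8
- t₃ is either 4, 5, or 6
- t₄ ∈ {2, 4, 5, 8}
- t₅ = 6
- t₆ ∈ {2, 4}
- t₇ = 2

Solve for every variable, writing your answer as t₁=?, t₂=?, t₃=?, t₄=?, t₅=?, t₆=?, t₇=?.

t₅'s domain is down to {6}, so t₅ = 6. So t₃ can't be 6.
t₇ must be 2 (only option left). So t₄, t₆ can't be 2.
t₆ has just one choice, so t₆ = 4. Strike 4 from t₃, t₄.
t₃'s domain is down to {5}, so t₃ = 5. So t₁, t₂, t₄ can't be 5.
t₄ has just one choice, so t₄ = 8. So t₂ can't be 8.
t₁ must be 3 (only option left).
That leaves t₂ = 7.

t₁=3, t₂=7, t₃=5, t₄=8, t₅=6, t₆=4, t₇=2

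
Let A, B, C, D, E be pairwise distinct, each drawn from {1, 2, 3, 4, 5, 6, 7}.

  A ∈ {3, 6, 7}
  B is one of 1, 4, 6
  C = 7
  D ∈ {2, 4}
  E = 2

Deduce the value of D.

4

C must be 7 (only option left). Strike 7 from A.
E has just one choice, so E = 2. Eliminate 2 elsewhere: D.
So D = 4.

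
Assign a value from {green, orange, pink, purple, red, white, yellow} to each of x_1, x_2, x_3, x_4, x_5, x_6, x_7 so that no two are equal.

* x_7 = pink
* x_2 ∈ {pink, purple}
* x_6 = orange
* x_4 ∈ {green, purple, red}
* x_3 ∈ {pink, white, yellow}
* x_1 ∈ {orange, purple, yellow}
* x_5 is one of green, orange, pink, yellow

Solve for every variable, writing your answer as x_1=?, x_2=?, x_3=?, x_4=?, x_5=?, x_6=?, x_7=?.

x_6 must be orange (only option left). Strike orange from x_1, x_5.
x_7's domain is down to {pink}, so x_7 = pink. Eliminate pink elsewhere: x_2, x_3, x_5.
That leaves x_2 = purple. Eliminate purple elsewhere: x_1, x_4.
x_1 must be yellow (only option left). Strike yellow from x_3, x_5.
That leaves x_3 = white.
x_5 has just one choice, so x_5 = green. Strike green from x_4.
x_4 must be red (only option left).

x_1=yellow, x_2=purple, x_3=white, x_4=red, x_5=green, x_6=orange, x_7=pink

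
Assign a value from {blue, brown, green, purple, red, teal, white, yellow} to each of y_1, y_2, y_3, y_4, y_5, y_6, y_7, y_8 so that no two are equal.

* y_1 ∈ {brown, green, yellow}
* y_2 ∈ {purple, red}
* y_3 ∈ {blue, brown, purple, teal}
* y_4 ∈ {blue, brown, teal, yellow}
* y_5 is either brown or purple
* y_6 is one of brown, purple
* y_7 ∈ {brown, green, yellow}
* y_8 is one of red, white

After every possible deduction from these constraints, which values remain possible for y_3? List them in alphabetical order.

blue, teal

Among the 8 variables, white fits only y_8 (and all 8 values in {blue, brown, green, purple, red, teal, white, yellow} must be used), so y_8 = white.
The 7 still-open variables together cover exactly {blue, brown, green, purple, red, teal, yellow} — 7 values for 7 variables — and red appears only in y_2's list, so y_2 = red.
y_5 and y_6 share exactly the 2 values {brown, purple}; by pigeonhole those values go to them, so strike brown, purple from y_1, y_3, y_4, y_7.
y_1 and y_7 share exactly the 2 values {green, yellow}; by pigeonhole those values go to them, so strike green, yellow from y_4.
No further eliminations apply; y_3 can still be any of blue, teal.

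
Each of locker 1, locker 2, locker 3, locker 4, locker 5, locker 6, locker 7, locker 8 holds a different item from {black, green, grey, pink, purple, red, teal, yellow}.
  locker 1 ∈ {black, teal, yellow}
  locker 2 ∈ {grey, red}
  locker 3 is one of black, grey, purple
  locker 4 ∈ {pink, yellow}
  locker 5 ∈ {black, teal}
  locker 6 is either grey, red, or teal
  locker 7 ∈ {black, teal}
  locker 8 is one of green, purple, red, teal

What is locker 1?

Among the 8 variables, green fits only locker 8 (and all 8 values in {black, green, grey, pink, purple, red, teal, yellow} must be used), so locker 8 = green.
The 7 still-open variables draw from only 7 values {black, grey, pink, purple, red, teal, yellow}, so each is used; only locker 4 can be pink, hence locker 4 = pink.
The 6 still-open variables together cover exactly {black, grey, purple, red, teal, yellow} — 6 values for 6 variables — and purple appears only in locker 3's list, so locker 3 = purple.
The 5 still-open variables together cover exactly {black, grey, red, teal, yellow} — 5 values for 5 variables — and yellow appears only in locker 1's list, so locker 1 = yellow.

yellow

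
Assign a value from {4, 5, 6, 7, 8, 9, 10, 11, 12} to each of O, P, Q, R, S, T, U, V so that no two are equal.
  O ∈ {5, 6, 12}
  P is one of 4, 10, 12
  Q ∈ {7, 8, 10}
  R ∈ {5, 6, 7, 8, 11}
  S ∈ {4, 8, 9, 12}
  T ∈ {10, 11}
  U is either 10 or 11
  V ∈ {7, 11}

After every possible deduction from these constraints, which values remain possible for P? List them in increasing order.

4, 12

The 2 variables T and U are confined to {10, 11}, which locks those values in; drop them from P, Q, R, V.
That leaves V = 7. Strike 7 from Q, R.
Q must be 8 (only option left). Eliminate 8 elsewhere: R, S.
No further eliminations apply; P can still be any of 4, 12.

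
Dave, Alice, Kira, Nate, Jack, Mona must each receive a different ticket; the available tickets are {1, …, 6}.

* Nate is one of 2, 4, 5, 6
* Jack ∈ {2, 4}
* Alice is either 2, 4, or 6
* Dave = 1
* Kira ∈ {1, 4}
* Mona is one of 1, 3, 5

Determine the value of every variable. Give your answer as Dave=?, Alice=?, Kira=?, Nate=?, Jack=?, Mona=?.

Dave must be 1 (only option left). Remove 1 from Kira, Mona.
Kira has just one choice, so Kira = 4. So Alice, Nate, Jack can't be 4.
Jack has just one choice, so Jack = 2. Strike 2 from Alice, Nate.
That leaves Alice = 6. Eliminate 6 elsewhere: Nate.
Nate's domain is down to {5}, so Nate = 5. Eliminate 5 elsewhere: Mona.
Mona has just one choice, so Mona = 3.

Dave=1, Alice=6, Kira=4, Nate=5, Jack=2, Mona=3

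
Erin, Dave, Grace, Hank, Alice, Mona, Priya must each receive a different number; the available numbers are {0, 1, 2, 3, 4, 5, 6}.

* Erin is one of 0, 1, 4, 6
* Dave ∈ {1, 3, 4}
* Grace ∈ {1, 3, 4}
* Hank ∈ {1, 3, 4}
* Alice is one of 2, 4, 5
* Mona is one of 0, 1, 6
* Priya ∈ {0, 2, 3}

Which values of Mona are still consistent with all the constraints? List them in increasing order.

0, 6

The 7 variables together cover exactly {0, 1, 2, 3, 4, 5, 6} — 7 values for 7 variables — and 5 appears only in Alice's list, so Alice = 5.
The 6 still-open variables draw from only 6 values {0, 1, 2, 3, 4, 6}, so each is used; only Priya can be 2, hence Priya = 2.
Dave, Grace, Hank between them cover only {1, 3, 4} — a naked triple. Remove those values from Erin, Mona.
No further eliminations apply; Mona can still be any of 0, 6.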